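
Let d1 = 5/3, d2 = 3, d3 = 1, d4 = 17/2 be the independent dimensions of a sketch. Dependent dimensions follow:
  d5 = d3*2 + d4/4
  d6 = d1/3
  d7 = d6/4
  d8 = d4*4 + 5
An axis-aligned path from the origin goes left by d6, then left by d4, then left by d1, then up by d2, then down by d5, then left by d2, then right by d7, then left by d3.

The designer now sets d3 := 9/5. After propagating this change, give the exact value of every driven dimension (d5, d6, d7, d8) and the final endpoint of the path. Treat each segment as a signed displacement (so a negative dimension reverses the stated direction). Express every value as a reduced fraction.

Apply edit: d3 := 9/5
  d5 = d3*2 + d4/4 = 229/40
  d6 = d1/3 = 5/9
  d7 = d6/4 = 5/36
  d8 = d4*4 + 5 = 39
Walk from origin (0, 0):
  seg 1: left by d6 = 5/9 → (-5/9, 0)
  seg 2: left by d4 = 17/2 → (-163/18, 0)
  seg 3: left by d1 = 5/3 → (-193/18, 0)
  seg 4: up by d2 = 3 → (-193/18, 3)
  seg 5: down by d5 = 229/40 → (-193/18, -109/40)
  seg 6: left by d2 = 3 → (-247/18, -109/40)
  seg 7: right by d7 = 5/36 → (-163/12, -109/40)
  seg 8: left by d3 = 9/5 → (-923/60, -109/40)

d5 = 229/40
d6 = 5/9
d7 = 5/36
d8 = 39
endpoint = (-923/60, -109/40)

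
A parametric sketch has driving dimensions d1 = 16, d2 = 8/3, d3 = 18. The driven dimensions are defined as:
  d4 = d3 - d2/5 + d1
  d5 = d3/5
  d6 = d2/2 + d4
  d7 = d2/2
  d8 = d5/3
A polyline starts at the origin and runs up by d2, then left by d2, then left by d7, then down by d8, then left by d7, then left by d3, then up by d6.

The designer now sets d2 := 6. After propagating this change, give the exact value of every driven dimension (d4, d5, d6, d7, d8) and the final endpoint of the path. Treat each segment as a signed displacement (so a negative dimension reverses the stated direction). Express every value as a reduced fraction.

Apply edit: d2 := 6
  d4 = d3 - d2/5 + d1 = 164/5
  d5 = d3/5 = 18/5
  d6 = d2/2 + d4 = 179/5
  d7 = d2/2 = 3
  d8 = d5/3 = 6/5
Walk from origin (0, 0):
  seg 1: up by d2 = 6 → (0, 6)
  seg 2: left by d2 = 6 → (-6, 6)
  seg 3: left by d7 = 3 → (-9, 6)
  seg 4: down by d8 = 6/5 → (-9, 24/5)
  seg 5: left by d7 = 3 → (-12, 24/5)
  seg 6: left by d3 = 18 → (-30, 24/5)
  seg 7: up by d6 = 179/5 → (-30, 203/5)

d4 = 164/5
d5 = 18/5
d6 = 179/5
d7 = 3
d8 = 6/5
endpoint = (-30, 203/5)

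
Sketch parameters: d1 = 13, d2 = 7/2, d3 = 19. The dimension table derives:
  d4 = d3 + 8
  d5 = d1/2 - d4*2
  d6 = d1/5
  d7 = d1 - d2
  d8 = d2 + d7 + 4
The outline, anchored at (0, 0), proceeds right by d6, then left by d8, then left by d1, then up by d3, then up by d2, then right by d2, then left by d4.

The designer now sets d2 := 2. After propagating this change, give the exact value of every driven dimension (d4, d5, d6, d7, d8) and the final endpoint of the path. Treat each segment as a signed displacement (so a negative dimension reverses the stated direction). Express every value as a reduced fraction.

Apply edit: d2 := 2
  d4 = d3 + 8 = 27
  d5 = d1/2 - d4*2 = -95/2
  d6 = d1/5 = 13/5
  d7 = d1 - d2 = 11
  d8 = d2 + d7 + 4 = 17
Walk from origin (0, 0):
  seg 1: right by d6 = 13/5 → (13/5, 0)
  seg 2: left by d8 = 17 → (-72/5, 0)
  seg 3: left by d1 = 13 → (-137/5, 0)
  seg 4: up by d3 = 19 → (-137/5, 19)
  seg 5: up by d2 = 2 → (-137/5, 21)
  seg 6: right by d2 = 2 → (-127/5, 21)
  seg 7: left by d4 = 27 → (-262/5, 21)

d4 = 27
d5 = -95/2
d6 = 13/5
d7 = 11
d8 = 17
endpoint = (-262/5, 21)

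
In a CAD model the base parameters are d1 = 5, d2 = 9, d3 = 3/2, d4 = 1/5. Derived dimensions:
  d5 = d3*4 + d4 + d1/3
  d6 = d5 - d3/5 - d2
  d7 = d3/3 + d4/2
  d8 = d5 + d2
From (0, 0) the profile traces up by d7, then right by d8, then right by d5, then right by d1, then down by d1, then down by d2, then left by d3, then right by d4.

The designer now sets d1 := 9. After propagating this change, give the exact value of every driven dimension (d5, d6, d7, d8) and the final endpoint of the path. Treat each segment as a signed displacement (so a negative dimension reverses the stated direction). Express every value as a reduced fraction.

d5 = 46/5
d6 = -1/10
d7 = 3/5
d8 = 91/5
endpoint = (351/10, -87/5)

Apply edit: d1 := 9
  d5 = d3*4 + d4 + d1/3 = 46/5
  d6 = d5 - d3/5 - d2 = -1/10
  d7 = d3/3 + d4/2 = 3/5
  d8 = d5 + d2 = 91/5
Walk from origin (0, 0):
  seg 1: up by d7 = 3/5 → (0, 3/5)
  seg 2: right by d8 = 91/5 → (91/5, 3/5)
  seg 3: right by d5 = 46/5 → (137/5, 3/5)
  seg 4: right by d1 = 9 → (182/5, 3/5)
  seg 5: down by d1 = 9 → (182/5, -42/5)
  seg 6: down by d2 = 9 → (182/5, -87/5)
  seg 7: left by d3 = 3/2 → (349/10, -87/5)
  seg 8: right by d4 = 1/5 → (351/10, -87/5)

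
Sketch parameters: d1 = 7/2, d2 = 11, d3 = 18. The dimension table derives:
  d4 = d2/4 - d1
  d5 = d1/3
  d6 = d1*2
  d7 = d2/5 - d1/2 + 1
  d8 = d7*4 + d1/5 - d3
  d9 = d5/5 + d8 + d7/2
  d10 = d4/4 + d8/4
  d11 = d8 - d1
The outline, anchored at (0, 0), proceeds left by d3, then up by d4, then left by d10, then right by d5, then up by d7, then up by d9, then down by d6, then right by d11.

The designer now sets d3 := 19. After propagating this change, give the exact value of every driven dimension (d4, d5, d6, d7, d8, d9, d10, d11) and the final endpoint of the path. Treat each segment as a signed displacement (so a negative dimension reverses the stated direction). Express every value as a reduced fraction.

Apply edit: d3 := 19
  d4 = d2/4 - d1 = -3/4
  d5 = d1/3 = 7/6
  d6 = d1*2 = 7
  d7 = d2/5 - d1/2 + 1 = 29/20
  d8 = d7*4 + d1/5 - d3 = -25/2
  d9 = d5/5 + d8 + d7/2 = -277/24
  d10 = d4/4 + d8/4 = -53/16
  d11 = d8 - d1 = -16
Walk from origin (0, 0):
  seg 1: left by d3 = 19 → (-19, 0)
  seg 2: up by d4 = -3/4 → (-19, -3/4)
  seg 3: left by d10 = -53/16 → (-251/16, -3/4)
  seg 4: right by d5 = 7/6 → (-697/48, -3/4)
  seg 5: up by d7 = 29/20 → (-697/48, 7/10)
  seg 6: up by d9 = -277/24 → (-697/48, -1301/120)
  seg 7: down by d6 = 7 → (-697/48, -2141/120)
  seg 8: right by d11 = -16 → (-1465/48, -2141/120)

d4 = -3/4
d5 = 7/6
d6 = 7
d7 = 29/20
d8 = -25/2
d9 = -277/24
d10 = -53/16
d11 = -16
endpoint = (-1465/48, -2141/120)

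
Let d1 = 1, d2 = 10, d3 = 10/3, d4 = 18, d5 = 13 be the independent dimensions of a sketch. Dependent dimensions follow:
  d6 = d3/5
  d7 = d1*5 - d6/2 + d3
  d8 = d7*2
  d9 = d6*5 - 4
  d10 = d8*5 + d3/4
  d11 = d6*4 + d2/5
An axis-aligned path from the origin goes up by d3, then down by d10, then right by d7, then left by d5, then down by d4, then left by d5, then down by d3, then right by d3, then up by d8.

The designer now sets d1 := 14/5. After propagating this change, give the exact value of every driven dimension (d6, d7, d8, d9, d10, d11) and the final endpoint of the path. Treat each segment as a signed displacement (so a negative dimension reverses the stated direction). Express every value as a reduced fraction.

Apply edit: d1 := 14/5
  d6 = d3/5 = 2/3
  d7 = d1*5 - d6/2 + d3 = 17
  d8 = d7*2 = 34
  d9 = d6*5 - 4 = -2/3
  d10 = d8*5 + d3/4 = 1025/6
  d11 = d6*4 + d2/5 = 14/3
Walk from origin (0, 0):
  seg 1: up by d3 = 10/3 → (0, 10/3)
  seg 2: down by d10 = 1025/6 → (0, -335/2)
  seg 3: right by d7 = 17 → (17, -335/2)
  seg 4: left by d5 = 13 → (4, -335/2)
  seg 5: down by d4 = 18 → (4, -371/2)
  seg 6: left by d5 = 13 → (-9, -371/2)
  seg 7: down by d3 = 10/3 → (-9, -1133/6)
  seg 8: right by d3 = 10/3 → (-17/3, -1133/6)
  seg 9: up by d8 = 34 → (-17/3, -929/6)

d6 = 2/3
d7 = 17
d8 = 34
d9 = -2/3
d10 = 1025/6
d11 = 14/3
endpoint = (-17/3, -929/6)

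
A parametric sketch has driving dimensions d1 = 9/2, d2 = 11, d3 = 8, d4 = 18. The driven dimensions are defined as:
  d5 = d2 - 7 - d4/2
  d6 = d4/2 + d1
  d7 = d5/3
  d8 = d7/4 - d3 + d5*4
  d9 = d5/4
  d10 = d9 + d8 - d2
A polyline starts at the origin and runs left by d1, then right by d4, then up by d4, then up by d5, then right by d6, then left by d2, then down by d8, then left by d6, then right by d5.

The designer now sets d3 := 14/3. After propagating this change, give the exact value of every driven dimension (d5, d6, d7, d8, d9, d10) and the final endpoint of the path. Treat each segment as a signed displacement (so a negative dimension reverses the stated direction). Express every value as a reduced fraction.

d5 = -5
d6 = 27/2
d7 = -5/3
d8 = -301/12
d9 = -5/4
d10 = -112/3
endpoint = (-5/2, 457/12)

Apply edit: d3 := 14/3
  d5 = d2 - 7 - d4/2 = -5
  d6 = d4/2 + d1 = 27/2
  d7 = d5/3 = -5/3
  d8 = d7/4 - d3 + d5*4 = -301/12
  d9 = d5/4 = -5/4
  d10 = d9 + d8 - d2 = -112/3
Walk from origin (0, 0):
  seg 1: left by d1 = 9/2 → (-9/2, 0)
  seg 2: right by d4 = 18 → (27/2, 0)
  seg 3: up by d4 = 18 → (27/2, 18)
  seg 4: up by d5 = -5 → (27/2, 13)
  seg 5: right by d6 = 27/2 → (27, 13)
  seg 6: left by d2 = 11 → (16, 13)
  seg 7: down by d8 = -301/12 → (16, 457/12)
  seg 8: left by d6 = 27/2 → (5/2, 457/12)
  seg 9: right by d5 = -5 → (-5/2, 457/12)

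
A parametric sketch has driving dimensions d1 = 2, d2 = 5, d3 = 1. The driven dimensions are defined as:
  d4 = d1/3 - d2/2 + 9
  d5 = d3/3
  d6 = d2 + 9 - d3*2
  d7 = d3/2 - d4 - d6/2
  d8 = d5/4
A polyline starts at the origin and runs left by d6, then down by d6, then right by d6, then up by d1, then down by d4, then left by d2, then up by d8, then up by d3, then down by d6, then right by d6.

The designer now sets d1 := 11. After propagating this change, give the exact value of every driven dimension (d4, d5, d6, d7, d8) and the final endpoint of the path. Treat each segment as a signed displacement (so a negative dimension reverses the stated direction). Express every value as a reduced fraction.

Apply edit: d1 := 11
  d4 = d1/3 - d2/2 + 9 = 61/6
  d5 = d3/3 = 1/3
  d6 = d2 + 9 - d3*2 = 12
  d7 = d3/2 - d4 - d6/2 = -47/3
  d8 = d5/4 = 1/12
Walk from origin (0, 0):
  seg 1: left by d6 = 12 → (-12, 0)
  seg 2: down by d6 = 12 → (-12, -12)
  seg 3: right by d6 = 12 → (0, -12)
  seg 4: up by d1 = 11 → (0, -1)
  seg 5: down by d4 = 61/6 → (0, -67/6)
  seg 6: left by d2 = 5 → (-5, -67/6)
  seg 7: up by d8 = 1/12 → (-5, -133/12)
  seg 8: up by d3 = 1 → (-5, -121/12)
  seg 9: down by d6 = 12 → (-5, -265/12)
  seg 10: right by d6 = 12 → (7, -265/12)

d4 = 61/6
d5 = 1/3
d6 = 12
d7 = -47/3
d8 = 1/12
endpoint = (7, -265/12)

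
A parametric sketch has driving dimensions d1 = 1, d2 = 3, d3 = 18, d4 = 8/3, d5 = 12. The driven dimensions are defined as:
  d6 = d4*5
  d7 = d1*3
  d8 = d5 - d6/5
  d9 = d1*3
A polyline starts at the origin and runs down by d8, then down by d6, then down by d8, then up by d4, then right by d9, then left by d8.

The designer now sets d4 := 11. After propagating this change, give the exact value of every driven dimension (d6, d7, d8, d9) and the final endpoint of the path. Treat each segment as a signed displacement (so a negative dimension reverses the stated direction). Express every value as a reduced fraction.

d6 = 55
d7 = 3
d8 = 1
d9 = 3
endpoint = (2, -46)

Apply edit: d4 := 11
  d6 = d4*5 = 55
  d7 = d1*3 = 3
  d8 = d5 - d6/5 = 1
  d9 = d1*3 = 3
Walk from origin (0, 0):
  seg 1: down by d8 = 1 → (0, -1)
  seg 2: down by d6 = 55 → (0, -56)
  seg 3: down by d8 = 1 → (0, -57)
  seg 4: up by d4 = 11 → (0, -46)
  seg 5: right by d9 = 3 → (3, -46)
  seg 6: left by d8 = 1 → (2, -46)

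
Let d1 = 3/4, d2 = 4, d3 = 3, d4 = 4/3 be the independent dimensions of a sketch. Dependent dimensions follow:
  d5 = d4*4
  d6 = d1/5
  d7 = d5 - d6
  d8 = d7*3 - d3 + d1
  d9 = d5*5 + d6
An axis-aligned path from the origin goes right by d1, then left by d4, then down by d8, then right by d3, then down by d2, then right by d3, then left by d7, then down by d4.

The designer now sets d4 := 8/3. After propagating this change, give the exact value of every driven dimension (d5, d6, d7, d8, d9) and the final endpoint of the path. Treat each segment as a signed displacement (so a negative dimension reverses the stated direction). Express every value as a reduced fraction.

Apply edit: d4 := 8/3
  d5 = d4*4 = 32/3
  d6 = d1/5 = 3/20
  d7 = d5 - d6 = 631/60
  d8 = d7*3 - d3 + d1 = 293/10
  d9 = d5*5 + d6 = 3209/60
Walk from origin (0, 0):
  seg 1: right by d1 = 3/4 → (3/4, 0)
  seg 2: left by d4 = 8/3 → (-23/12, 0)
  seg 3: down by d8 = 293/10 → (-23/12, -293/10)
  seg 4: right by d3 = 3 → (13/12, -293/10)
  seg 5: down by d2 = 4 → (13/12, -333/10)
  seg 6: right by d3 = 3 → (49/12, -333/10)
  seg 7: left by d7 = 631/60 → (-193/30, -333/10)
  seg 8: down by d4 = 8/3 → (-193/30, -1079/30)

d5 = 32/3
d6 = 3/20
d7 = 631/60
d8 = 293/10
d9 = 3209/60
endpoint = (-193/30, -1079/30)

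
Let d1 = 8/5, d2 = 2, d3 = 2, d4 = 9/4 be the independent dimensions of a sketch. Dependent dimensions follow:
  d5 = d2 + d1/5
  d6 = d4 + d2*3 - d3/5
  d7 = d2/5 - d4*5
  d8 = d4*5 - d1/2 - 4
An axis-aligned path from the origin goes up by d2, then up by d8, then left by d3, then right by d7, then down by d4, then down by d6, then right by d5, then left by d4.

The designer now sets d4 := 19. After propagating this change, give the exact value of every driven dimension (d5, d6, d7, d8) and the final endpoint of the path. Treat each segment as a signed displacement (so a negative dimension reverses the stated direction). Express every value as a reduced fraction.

Apply edit: d4 := 19
  d5 = d2 + d1/5 = 58/25
  d6 = d4 + d2*3 - d3/5 = 123/5
  d7 = d2/5 - d4*5 = -473/5
  d8 = d4*5 - d1/2 - 4 = 451/5
Walk from origin (0, 0):
  seg 1: up by d2 = 2 → (0, 2)
  seg 2: up by d8 = 451/5 → (0, 461/5)
  seg 3: left by d3 = 2 → (-2, 461/5)
  seg 4: right by d7 = -473/5 → (-483/5, 461/5)
  seg 5: down by d4 = 19 → (-483/5, 366/5)
  seg 6: down by d6 = 123/5 → (-483/5, 243/5)
  seg 7: right by d5 = 58/25 → (-2357/25, 243/5)
  seg 8: left by d4 = 19 → (-2832/25, 243/5)

d5 = 58/25
d6 = 123/5
d7 = -473/5
d8 = 451/5
endpoint = (-2832/25, 243/5)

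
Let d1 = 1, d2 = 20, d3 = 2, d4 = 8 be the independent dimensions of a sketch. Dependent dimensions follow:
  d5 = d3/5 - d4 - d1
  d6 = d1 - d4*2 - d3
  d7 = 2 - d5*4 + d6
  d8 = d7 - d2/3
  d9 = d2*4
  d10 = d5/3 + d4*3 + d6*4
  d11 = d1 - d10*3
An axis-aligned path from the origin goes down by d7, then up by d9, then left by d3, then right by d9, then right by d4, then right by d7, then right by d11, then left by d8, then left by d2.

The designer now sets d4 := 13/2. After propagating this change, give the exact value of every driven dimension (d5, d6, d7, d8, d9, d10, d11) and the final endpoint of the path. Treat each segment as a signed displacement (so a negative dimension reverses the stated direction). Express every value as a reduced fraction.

Apply edit: d4 := 13/2
  d5 = d3/5 - d4 - d1 = -71/10
  d6 = d1 - d4*2 - d3 = -14
  d7 = 2 - d5*4 + d6 = 82/5
  d8 = d7 - d2/3 = 146/15
  d9 = d2*4 = 80
  d10 = d5/3 + d4*3 + d6*4 = -583/15
  d11 = d1 - d10*3 = 588/5
Walk from origin (0, 0):
  seg 1: down by d7 = 82/5 → (0, -82/5)
  seg 2: up by d9 = 80 → (0, 318/5)
  seg 3: left by d3 = 2 → (-2, 318/5)
  seg 4: right by d9 = 80 → (78, 318/5)
  seg 5: right by d4 = 13/2 → (169/2, 318/5)
  seg 6: right by d7 = 82/5 → (1009/10, 318/5)
  seg 7: right by d11 = 588/5 → (437/2, 318/5)
  seg 8: left by d8 = 146/15 → (6263/30, 318/5)
  seg 9: left by d2 = 20 → (5663/30, 318/5)

d5 = -71/10
d6 = -14
d7 = 82/5
d8 = 146/15
d9 = 80
d10 = -583/15
d11 = 588/5
endpoint = (5663/30, 318/5)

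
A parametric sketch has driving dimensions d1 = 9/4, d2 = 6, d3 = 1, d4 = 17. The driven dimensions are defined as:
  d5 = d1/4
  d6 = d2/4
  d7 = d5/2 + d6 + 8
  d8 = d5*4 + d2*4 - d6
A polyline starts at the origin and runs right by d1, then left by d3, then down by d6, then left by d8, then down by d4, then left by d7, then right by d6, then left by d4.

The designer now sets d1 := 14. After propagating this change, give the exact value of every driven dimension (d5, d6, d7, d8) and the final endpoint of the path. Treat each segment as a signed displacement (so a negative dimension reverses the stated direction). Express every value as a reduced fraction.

Apply edit: d1 := 14
  d5 = d1/4 = 7/2
  d6 = d2/4 = 3/2
  d7 = d5/2 + d6 + 8 = 45/4
  d8 = d5*4 + d2*4 - d6 = 73/2
Walk from origin (0, 0):
  seg 1: right by d1 = 14 → (14, 0)
  seg 2: left by d3 = 1 → (13, 0)
  seg 3: down by d6 = 3/2 → (13, -3/2)
  seg 4: left by d8 = 73/2 → (-47/2, -3/2)
  seg 5: down by d4 = 17 → (-47/2, -37/2)
  seg 6: left by d7 = 45/4 → (-139/4, -37/2)
  seg 7: right by d6 = 3/2 → (-133/4, -37/2)
  seg 8: left by d4 = 17 → (-201/4, -37/2)

d5 = 7/2
d6 = 3/2
d7 = 45/4
d8 = 73/2
endpoint = (-201/4, -37/2)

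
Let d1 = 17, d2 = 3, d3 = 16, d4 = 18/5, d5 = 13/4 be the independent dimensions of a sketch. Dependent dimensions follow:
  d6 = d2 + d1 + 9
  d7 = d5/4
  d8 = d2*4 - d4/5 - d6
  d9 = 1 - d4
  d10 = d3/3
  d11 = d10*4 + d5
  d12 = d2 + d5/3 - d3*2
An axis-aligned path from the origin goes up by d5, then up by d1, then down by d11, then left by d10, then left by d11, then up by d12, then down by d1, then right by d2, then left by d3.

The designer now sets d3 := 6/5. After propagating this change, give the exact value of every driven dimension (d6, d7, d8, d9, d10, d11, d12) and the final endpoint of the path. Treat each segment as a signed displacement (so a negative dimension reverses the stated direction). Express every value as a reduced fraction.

d6 = 29
d7 = 13/16
d8 = -443/25
d9 = -13/5
d10 = 2/5
d11 = 97/20
d12 = 101/60
endpoint = (-69/20, 1/12)

Apply edit: d3 := 6/5
  d6 = d2 + d1 + 9 = 29
  d7 = d5/4 = 13/16
  d8 = d2*4 - d4/5 - d6 = -443/25
  d9 = 1 - d4 = -13/5
  d10 = d3/3 = 2/5
  d11 = d10*4 + d5 = 97/20
  d12 = d2 + d5/3 - d3*2 = 101/60
Walk from origin (0, 0):
  seg 1: up by d5 = 13/4 → (0, 13/4)
  seg 2: up by d1 = 17 → (0, 81/4)
  seg 3: down by d11 = 97/20 → (0, 77/5)
  seg 4: left by d10 = 2/5 → (-2/5, 77/5)
  seg 5: left by d11 = 97/20 → (-21/4, 77/5)
  seg 6: up by d12 = 101/60 → (-21/4, 205/12)
  seg 7: down by d1 = 17 → (-21/4, 1/12)
  seg 8: right by d2 = 3 → (-9/4, 1/12)
  seg 9: left by d3 = 6/5 → (-69/20, 1/12)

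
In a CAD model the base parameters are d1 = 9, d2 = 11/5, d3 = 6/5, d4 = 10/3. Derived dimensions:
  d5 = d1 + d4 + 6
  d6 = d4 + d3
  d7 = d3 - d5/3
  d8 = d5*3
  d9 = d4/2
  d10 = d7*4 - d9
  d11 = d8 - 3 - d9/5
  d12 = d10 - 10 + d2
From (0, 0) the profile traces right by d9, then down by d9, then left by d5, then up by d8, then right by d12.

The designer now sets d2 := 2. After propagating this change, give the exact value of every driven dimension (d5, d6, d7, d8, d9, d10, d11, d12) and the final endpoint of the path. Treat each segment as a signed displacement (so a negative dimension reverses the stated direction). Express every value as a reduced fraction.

d5 = 55/3
d6 = 68/15
d7 = -221/45
d8 = 55
d9 = 5/3
d10 = -959/45
d11 = 155/3
d12 = -1319/45
endpoint = (-2069/45, 160/3)

Apply edit: d2 := 2
  d5 = d1 + d4 + 6 = 55/3
  d6 = d4 + d3 = 68/15
  d7 = d3 - d5/3 = -221/45
  d8 = d5*3 = 55
  d9 = d4/2 = 5/3
  d10 = d7*4 - d9 = -959/45
  d11 = d8 - 3 - d9/5 = 155/3
  d12 = d10 - 10 + d2 = -1319/45
Walk from origin (0, 0):
  seg 1: right by d9 = 5/3 → (5/3, 0)
  seg 2: down by d9 = 5/3 → (5/3, -5/3)
  seg 3: left by d5 = 55/3 → (-50/3, -5/3)
  seg 4: up by d8 = 55 → (-50/3, 160/3)
  seg 5: right by d12 = -1319/45 → (-2069/45, 160/3)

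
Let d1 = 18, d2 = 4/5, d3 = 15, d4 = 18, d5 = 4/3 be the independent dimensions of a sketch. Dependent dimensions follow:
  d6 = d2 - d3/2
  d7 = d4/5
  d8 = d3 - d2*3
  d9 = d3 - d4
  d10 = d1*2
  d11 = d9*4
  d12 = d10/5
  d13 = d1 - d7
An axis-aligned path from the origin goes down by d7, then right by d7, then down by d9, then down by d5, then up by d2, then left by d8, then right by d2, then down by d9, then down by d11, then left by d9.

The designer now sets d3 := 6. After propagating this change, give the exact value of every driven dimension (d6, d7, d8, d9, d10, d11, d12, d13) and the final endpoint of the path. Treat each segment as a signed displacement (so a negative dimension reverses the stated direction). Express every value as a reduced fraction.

d6 = -11/5
d7 = 18/5
d8 = 18/5
d9 = -12
d10 = 36
d11 = -48
d12 = 36/5
d13 = 72/5
endpoint = (64/5, 1018/15)

Apply edit: d3 := 6
  d6 = d2 - d3/2 = -11/5
  d7 = d4/5 = 18/5
  d8 = d3 - d2*3 = 18/5
  d9 = d3 - d4 = -12
  d10 = d1*2 = 36
  d11 = d9*4 = -48
  d12 = d10/5 = 36/5
  d13 = d1 - d7 = 72/5
Walk from origin (0, 0):
  seg 1: down by d7 = 18/5 → (0, -18/5)
  seg 2: right by d7 = 18/5 → (18/5, -18/5)
  seg 3: down by d9 = -12 → (18/5, 42/5)
  seg 4: down by d5 = 4/3 → (18/5, 106/15)
  seg 5: up by d2 = 4/5 → (18/5, 118/15)
  seg 6: left by d8 = 18/5 → (0, 118/15)
  seg 7: right by d2 = 4/5 → (4/5, 118/15)
  seg 8: down by d9 = -12 → (4/5, 298/15)
  seg 9: down by d11 = -48 → (4/5, 1018/15)
  seg 10: left by d9 = -12 → (64/5, 1018/15)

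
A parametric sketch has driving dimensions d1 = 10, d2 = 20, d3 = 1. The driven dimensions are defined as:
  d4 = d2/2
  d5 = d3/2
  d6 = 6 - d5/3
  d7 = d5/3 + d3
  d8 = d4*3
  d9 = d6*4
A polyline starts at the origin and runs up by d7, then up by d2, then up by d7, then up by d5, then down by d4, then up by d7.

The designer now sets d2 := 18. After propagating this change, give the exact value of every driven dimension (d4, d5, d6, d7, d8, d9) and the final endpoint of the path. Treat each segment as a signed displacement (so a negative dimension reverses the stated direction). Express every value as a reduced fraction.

d4 = 9
d5 = 1/2
d6 = 35/6
d7 = 7/6
d8 = 27
d9 = 70/3
endpoint = (0, 13)

Apply edit: d2 := 18
  d4 = d2/2 = 9
  d5 = d3/2 = 1/2
  d6 = 6 - d5/3 = 35/6
  d7 = d5/3 + d3 = 7/6
  d8 = d4*3 = 27
  d9 = d6*4 = 70/3
Walk from origin (0, 0):
  seg 1: up by d7 = 7/6 → (0, 7/6)
  seg 2: up by d2 = 18 → (0, 115/6)
  seg 3: up by d7 = 7/6 → (0, 61/3)
  seg 4: up by d5 = 1/2 → (0, 125/6)
  seg 5: down by d4 = 9 → (0, 71/6)
  seg 6: up by d7 = 7/6 → (0, 13)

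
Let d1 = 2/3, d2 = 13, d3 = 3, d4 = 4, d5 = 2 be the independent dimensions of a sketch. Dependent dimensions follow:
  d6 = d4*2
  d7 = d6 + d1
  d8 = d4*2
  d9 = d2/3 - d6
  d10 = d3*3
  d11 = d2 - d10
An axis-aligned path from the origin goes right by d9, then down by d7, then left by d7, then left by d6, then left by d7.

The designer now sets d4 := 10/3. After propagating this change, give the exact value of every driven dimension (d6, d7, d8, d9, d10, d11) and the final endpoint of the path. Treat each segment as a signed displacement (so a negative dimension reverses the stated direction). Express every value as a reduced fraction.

Apply edit: d4 := 10/3
  d6 = d4*2 = 20/3
  d7 = d6 + d1 = 22/3
  d8 = d4*2 = 20/3
  d9 = d2/3 - d6 = -7/3
  d10 = d3*3 = 9
  d11 = d2 - d10 = 4
Walk from origin (0, 0):
  seg 1: right by d9 = -7/3 → (-7/3, 0)
  seg 2: down by d7 = 22/3 → (-7/3, -22/3)
  seg 3: left by d7 = 22/3 → (-29/3, -22/3)
  seg 4: left by d6 = 20/3 → (-49/3, -22/3)
  seg 5: left by d7 = 22/3 → (-71/3, -22/3)

d6 = 20/3
d7 = 22/3
d8 = 20/3
d9 = -7/3
d10 = 9
d11 = 4
endpoint = (-71/3, -22/3)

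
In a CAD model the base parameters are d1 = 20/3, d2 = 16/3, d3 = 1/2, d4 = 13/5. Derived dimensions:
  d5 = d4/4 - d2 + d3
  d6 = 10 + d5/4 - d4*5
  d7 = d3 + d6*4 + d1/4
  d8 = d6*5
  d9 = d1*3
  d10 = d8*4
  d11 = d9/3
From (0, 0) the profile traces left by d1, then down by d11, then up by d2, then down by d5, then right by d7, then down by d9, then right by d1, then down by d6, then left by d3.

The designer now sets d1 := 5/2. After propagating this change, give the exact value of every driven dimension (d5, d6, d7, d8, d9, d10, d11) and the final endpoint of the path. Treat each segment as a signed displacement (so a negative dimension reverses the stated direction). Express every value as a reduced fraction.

Apply edit: d1 := 5/2
  d5 = d4/4 - d2 + d3 = -251/60
  d6 = 10 + d5/4 - d4*5 = -971/240
  d7 = d3 + d6*4 + d1/4 = -1807/120
  d8 = d6*5 = -971/48
  d9 = d1*3 = 15/2
  d10 = d8*4 = -971/12
  d11 = d9/3 = 5/2
Walk from origin (0, 0):
  seg 1: left by d1 = 5/2 → (-5/2, 0)
  seg 2: down by d11 = 5/2 → (-5/2, -5/2)
  seg 3: up by d2 = 16/3 → (-5/2, 17/6)
  seg 4: down by d5 = -251/60 → (-5/2, 421/60)
  seg 5: right by d7 = -1807/120 → (-2107/120, 421/60)
  seg 6: down by d9 = 15/2 → (-2107/120, -29/60)
  seg 7: right by d1 = 5/2 → (-1807/120, -29/60)
  seg 8: down by d6 = -971/240 → (-1807/120, 57/16)
  seg 9: left by d3 = 1/2 → (-1867/120, 57/16)

d5 = -251/60
d6 = -971/240
d7 = -1807/120
d8 = -971/48
d9 = 15/2
d10 = -971/12
d11 = 5/2
endpoint = (-1867/120, 57/16)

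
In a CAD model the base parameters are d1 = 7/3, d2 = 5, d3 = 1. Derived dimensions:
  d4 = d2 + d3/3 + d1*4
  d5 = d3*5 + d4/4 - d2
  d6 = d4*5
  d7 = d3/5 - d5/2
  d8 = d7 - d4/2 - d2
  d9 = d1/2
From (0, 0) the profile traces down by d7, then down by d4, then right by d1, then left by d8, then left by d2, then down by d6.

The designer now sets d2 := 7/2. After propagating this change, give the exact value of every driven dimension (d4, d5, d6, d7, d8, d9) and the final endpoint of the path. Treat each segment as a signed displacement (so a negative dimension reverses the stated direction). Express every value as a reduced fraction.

Apply edit: d2 := 7/2
  d4 = d2 + d3/3 + d1*4 = 79/6
  d5 = d3*5 + d4/4 - d2 = 115/24
  d6 = d4*5 = 395/6
  d7 = d3/5 - d5/2 = -527/240
  d8 = d7 - d4/2 - d2 = -2947/240
  d9 = d1/2 = 7/6
Walk from origin (0, 0):
  seg 1: down by d7 = -527/240 → (0, 527/240)
  seg 2: down by d4 = 79/6 → (0, -2633/240)
  seg 3: right by d1 = 7/3 → (7/3, -2633/240)
  seg 4: left by d8 = -2947/240 → (1169/80, -2633/240)
  seg 5: left by d2 = 7/2 → (889/80, -2633/240)
  seg 6: down by d6 = 395/6 → (889/80, -18433/240)

d4 = 79/6
d5 = 115/24
d6 = 395/6
d7 = -527/240
d8 = -2947/240
d9 = 7/6
endpoint = (889/80, -18433/240)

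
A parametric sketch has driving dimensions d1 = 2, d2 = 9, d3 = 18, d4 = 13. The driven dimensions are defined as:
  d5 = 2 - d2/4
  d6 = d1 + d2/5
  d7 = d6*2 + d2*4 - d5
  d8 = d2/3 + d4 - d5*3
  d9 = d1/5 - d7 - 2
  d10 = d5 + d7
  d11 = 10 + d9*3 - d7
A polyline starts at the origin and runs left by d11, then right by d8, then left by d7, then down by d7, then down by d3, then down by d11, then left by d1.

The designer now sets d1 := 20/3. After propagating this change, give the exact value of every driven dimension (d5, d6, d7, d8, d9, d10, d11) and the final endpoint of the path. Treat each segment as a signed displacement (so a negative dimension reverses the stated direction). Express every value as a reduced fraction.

Apply edit: d1 := 20/3
  d5 = 2 - d2/4 = -1/4
  d6 = d1 + d2/5 = 127/15
  d7 = d6*2 + d2*4 - d5 = 3191/60
  d8 = d2/3 + d4 - d5*3 = 67/4
  d9 = d1/5 - d7 - 2 = -1077/20
  d10 = d5 + d7 = 794/15
  d11 = 10 + d9*3 - d7 = -3071/15
Walk from origin (0, 0):
  seg 1: left by d11 = -3071/15 → (3071/15, 0)
  seg 2: right by d8 = 67/4 → (13289/60, 0)
  seg 3: left by d7 = 3191/60 → (1683/10, 0)
  seg 4: down by d7 = 3191/60 → (1683/10, -3191/60)
  seg 5: down by d3 = 18 → (1683/10, -4271/60)
  seg 6: down by d11 = -3071/15 → (1683/10, 2671/20)
  seg 7: left by d1 = 20/3 → (4849/30, 2671/20)

d5 = -1/4
d6 = 127/15
d7 = 3191/60
d8 = 67/4
d9 = -1077/20
d10 = 794/15
d11 = -3071/15
endpoint = (4849/30, 2671/20)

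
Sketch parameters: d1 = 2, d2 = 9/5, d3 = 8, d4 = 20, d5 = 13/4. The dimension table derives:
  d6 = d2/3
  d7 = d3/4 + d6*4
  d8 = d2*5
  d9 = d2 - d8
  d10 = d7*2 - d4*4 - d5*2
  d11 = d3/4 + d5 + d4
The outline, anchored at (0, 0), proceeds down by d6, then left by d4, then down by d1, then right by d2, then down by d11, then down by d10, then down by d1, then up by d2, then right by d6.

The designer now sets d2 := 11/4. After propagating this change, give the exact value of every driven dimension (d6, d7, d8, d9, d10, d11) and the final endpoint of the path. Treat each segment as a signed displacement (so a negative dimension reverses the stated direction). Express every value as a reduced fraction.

Apply edit: d2 := 11/4
  d6 = d2/3 = 11/12
  d7 = d3/4 + d6*4 = 17/3
  d8 = d2*5 = 55/4
  d9 = d2 - d8 = -11
  d10 = d7*2 - d4*4 - d5*2 = -451/6
  d11 = d3/4 + d5 + d4 = 101/4
Walk from origin (0, 0):
  seg 1: down by d6 = 11/12 → (0, -11/12)
  seg 2: left by d4 = 20 → (-20, -11/12)
  seg 3: down by d1 = 2 → (-20, -35/12)
  seg 4: right by d2 = 11/4 → (-69/4, -35/12)
  seg 5: down by d11 = 101/4 → (-69/4, -169/6)
  seg 6: down by d10 = -451/6 → (-69/4, 47)
  seg 7: down by d1 = 2 → (-69/4, 45)
  seg 8: up by d2 = 11/4 → (-69/4, 191/4)
  seg 9: right by d6 = 11/12 → (-49/3, 191/4)

d6 = 11/12
d7 = 17/3
d8 = 55/4
d9 = -11
d10 = -451/6
d11 = 101/4
endpoint = (-49/3, 191/4)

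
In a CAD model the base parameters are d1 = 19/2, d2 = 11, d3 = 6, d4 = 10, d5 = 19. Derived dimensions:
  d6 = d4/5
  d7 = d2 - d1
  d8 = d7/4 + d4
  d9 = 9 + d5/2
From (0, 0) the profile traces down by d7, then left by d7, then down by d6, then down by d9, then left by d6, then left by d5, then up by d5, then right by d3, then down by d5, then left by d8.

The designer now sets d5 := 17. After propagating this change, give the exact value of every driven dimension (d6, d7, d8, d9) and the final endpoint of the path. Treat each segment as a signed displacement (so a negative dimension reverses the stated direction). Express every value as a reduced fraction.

d6 = 2
d7 = 3/2
d8 = 83/8
d9 = 35/2
endpoint = (-199/8, -21)

Apply edit: d5 := 17
  d6 = d4/5 = 2
  d7 = d2 - d1 = 3/2
  d8 = d7/4 + d4 = 83/8
  d9 = 9 + d5/2 = 35/2
Walk from origin (0, 0):
  seg 1: down by d7 = 3/2 → (0, -3/2)
  seg 2: left by d7 = 3/2 → (-3/2, -3/2)
  seg 3: down by d6 = 2 → (-3/2, -7/2)
  seg 4: down by d9 = 35/2 → (-3/2, -21)
  seg 5: left by d6 = 2 → (-7/2, -21)
  seg 6: left by d5 = 17 → (-41/2, -21)
  seg 7: up by d5 = 17 → (-41/2, -4)
  seg 8: right by d3 = 6 → (-29/2, -4)
  seg 9: down by d5 = 17 → (-29/2, -21)
  seg 10: left by d8 = 83/8 → (-199/8, -21)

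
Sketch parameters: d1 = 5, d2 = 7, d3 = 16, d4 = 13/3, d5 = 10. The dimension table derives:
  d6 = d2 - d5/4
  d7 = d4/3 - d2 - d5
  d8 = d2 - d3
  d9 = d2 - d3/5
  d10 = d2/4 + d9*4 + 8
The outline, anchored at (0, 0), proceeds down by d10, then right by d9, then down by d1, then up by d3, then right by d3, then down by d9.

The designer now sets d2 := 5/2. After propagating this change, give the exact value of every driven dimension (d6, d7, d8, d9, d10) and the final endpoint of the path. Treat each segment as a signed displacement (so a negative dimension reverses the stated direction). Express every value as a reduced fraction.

Apply edit: d2 := 5/2
  d6 = d2 - d5/4 = 0
  d7 = d4/3 - d2 - d5 = -199/18
  d8 = d2 - d3 = -27/2
  d9 = d2 - d3/5 = -7/10
  d10 = d2/4 + d9*4 + 8 = 233/40
Walk from origin (0, 0):
  seg 1: down by d10 = 233/40 → (0, -233/40)
  seg 2: right by d9 = -7/10 → (-7/10, -233/40)
  seg 3: down by d1 = 5 → (-7/10, -433/40)
  seg 4: up by d3 = 16 → (-7/10, 207/40)
  seg 5: right by d3 = 16 → (153/10, 207/40)
  seg 6: down by d9 = -7/10 → (153/10, 47/8)

d6 = 0
d7 = -199/18
d8 = -27/2
d9 = -7/10
d10 = 233/40
endpoint = (153/10, 47/8)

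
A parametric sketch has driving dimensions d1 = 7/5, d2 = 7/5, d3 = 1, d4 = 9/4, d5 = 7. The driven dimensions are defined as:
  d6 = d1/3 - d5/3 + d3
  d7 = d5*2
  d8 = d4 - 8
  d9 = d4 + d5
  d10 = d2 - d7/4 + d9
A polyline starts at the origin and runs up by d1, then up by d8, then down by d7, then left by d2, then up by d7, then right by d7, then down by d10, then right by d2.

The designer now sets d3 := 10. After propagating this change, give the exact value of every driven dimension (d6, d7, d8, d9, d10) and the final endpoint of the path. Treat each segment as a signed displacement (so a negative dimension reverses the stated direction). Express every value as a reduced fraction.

Apply edit: d3 := 10
  d6 = d1/3 - d5/3 + d3 = 122/15
  d7 = d5*2 = 14
  d8 = d4 - 8 = -23/4
  d9 = d4 + d5 = 37/4
  d10 = d2 - d7/4 + d9 = 143/20
Walk from origin (0, 0):
  seg 1: up by d1 = 7/5 → (0, 7/5)
  seg 2: up by d8 = -23/4 → (0, -87/20)
  seg 3: down by d7 = 14 → (0, -367/20)
  seg 4: left by d2 = 7/5 → (-7/5, -367/20)
  seg 5: up by d7 = 14 → (-7/5, -87/20)
  seg 6: right by d7 = 14 → (63/5, -87/20)
  seg 7: down by d10 = 143/20 → (63/5, -23/2)
  seg 8: right by d2 = 7/5 → (14, -23/2)

d6 = 122/15
d7 = 14
d8 = -23/4
d9 = 37/4
d10 = 143/20
endpoint = (14, -23/2)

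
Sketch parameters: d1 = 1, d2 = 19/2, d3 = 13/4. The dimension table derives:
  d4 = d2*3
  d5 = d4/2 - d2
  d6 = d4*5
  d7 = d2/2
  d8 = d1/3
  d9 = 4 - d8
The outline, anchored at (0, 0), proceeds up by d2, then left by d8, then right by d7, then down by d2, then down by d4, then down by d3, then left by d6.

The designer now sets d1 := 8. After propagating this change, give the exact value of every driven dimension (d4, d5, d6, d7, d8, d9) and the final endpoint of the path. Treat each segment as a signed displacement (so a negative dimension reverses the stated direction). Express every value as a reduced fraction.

d4 = 57/2
d5 = 19/4
d6 = 285/2
d7 = 19/4
d8 = 8/3
d9 = 4/3
endpoint = (-1685/12, -127/4)

Apply edit: d1 := 8
  d4 = d2*3 = 57/2
  d5 = d4/2 - d2 = 19/4
  d6 = d4*5 = 285/2
  d7 = d2/2 = 19/4
  d8 = d1/3 = 8/3
  d9 = 4 - d8 = 4/3
Walk from origin (0, 0):
  seg 1: up by d2 = 19/2 → (0, 19/2)
  seg 2: left by d8 = 8/3 → (-8/3, 19/2)
  seg 3: right by d7 = 19/4 → (25/12, 19/2)
  seg 4: down by d2 = 19/2 → (25/12, 0)
  seg 5: down by d4 = 57/2 → (25/12, -57/2)
  seg 6: down by d3 = 13/4 → (25/12, -127/4)
  seg 7: left by d6 = 285/2 → (-1685/12, -127/4)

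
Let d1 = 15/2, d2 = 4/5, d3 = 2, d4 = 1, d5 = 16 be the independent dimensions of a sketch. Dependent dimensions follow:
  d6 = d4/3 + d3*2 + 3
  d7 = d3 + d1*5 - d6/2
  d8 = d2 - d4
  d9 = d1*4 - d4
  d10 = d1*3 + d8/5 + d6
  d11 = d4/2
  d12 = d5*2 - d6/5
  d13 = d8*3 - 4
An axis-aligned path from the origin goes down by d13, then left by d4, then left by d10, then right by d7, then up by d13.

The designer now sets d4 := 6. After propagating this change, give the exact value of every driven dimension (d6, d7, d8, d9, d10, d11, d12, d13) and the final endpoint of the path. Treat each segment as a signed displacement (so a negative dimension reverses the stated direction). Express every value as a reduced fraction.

Apply edit: d4 := 6
  d6 = d4/3 + d3*2 + 3 = 9
  d7 = d3 + d1*5 - d6/2 = 35
  d8 = d2 - d4 = -26/5
  d9 = d1*4 - d4 = 24
  d10 = d1*3 + d8/5 + d6 = 1523/50
  d11 = d4/2 = 3
  d12 = d5*2 - d6/5 = 151/5
  d13 = d8*3 - 4 = -98/5
Walk from origin (0, 0):
  seg 1: down by d13 = -98/5 → (0, 98/5)
  seg 2: left by d4 = 6 → (-6, 98/5)
  seg 3: left by d10 = 1523/50 → (-1823/50, 98/5)
  seg 4: right by d7 = 35 → (-73/50, 98/5)
  seg 5: up by d13 = -98/5 → (-73/50, 0)

d6 = 9
d7 = 35
d8 = -26/5
d9 = 24
d10 = 1523/50
d11 = 3
d12 = 151/5
d13 = -98/5
endpoint = (-73/50, 0)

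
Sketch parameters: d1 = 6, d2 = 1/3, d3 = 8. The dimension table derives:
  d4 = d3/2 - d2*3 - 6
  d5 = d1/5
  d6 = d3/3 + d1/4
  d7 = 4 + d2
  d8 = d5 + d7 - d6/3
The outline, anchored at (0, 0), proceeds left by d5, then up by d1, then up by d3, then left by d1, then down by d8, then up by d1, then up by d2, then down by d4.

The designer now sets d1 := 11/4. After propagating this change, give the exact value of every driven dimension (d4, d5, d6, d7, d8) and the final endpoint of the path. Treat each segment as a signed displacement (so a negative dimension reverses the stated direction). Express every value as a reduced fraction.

d4 = -3
d5 = 11/20
d6 = 161/48
d7 = 13/3
d8 = 2711/720
endpoint = (-33/10, 9409/720)

Apply edit: d1 := 11/4
  d4 = d3/2 - d2*3 - 6 = -3
  d5 = d1/5 = 11/20
  d6 = d3/3 + d1/4 = 161/48
  d7 = 4 + d2 = 13/3
  d8 = d5 + d7 - d6/3 = 2711/720
Walk from origin (0, 0):
  seg 1: left by d5 = 11/20 → (-11/20, 0)
  seg 2: up by d1 = 11/4 → (-11/20, 11/4)
  seg 3: up by d3 = 8 → (-11/20, 43/4)
  seg 4: left by d1 = 11/4 → (-33/10, 43/4)
  seg 5: down by d8 = 2711/720 → (-33/10, 5029/720)
  seg 6: up by d1 = 11/4 → (-33/10, 7009/720)
  seg 7: up by d2 = 1/3 → (-33/10, 7249/720)
  seg 8: down by d4 = -3 → (-33/10, 9409/720)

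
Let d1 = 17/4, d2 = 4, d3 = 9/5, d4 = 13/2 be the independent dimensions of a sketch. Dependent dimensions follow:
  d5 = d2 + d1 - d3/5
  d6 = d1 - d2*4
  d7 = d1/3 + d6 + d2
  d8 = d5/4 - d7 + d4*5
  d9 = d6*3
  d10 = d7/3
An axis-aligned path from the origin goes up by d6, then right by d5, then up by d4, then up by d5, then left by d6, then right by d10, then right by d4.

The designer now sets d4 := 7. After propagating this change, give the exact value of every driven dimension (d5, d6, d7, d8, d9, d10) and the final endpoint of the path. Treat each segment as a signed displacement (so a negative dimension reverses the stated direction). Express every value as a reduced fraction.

d5 = 789/100
d6 = -47/4
d7 = -19/3
d8 = 51967/1200
d9 = -141/4
d10 = -19/9
endpoint = (5519/225, 157/50)

Apply edit: d4 := 7
  d5 = d2 + d1 - d3/5 = 789/100
  d6 = d1 - d2*4 = -47/4
  d7 = d1/3 + d6 + d2 = -19/3
  d8 = d5/4 - d7 + d4*5 = 51967/1200
  d9 = d6*3 = -141/4
  d10 = d7/3 = -19/9
Walk from origin (0, 0):
  seg 1: up by d6 = -47/4 → (0, -47/4)
  seg 2: right by d5 = 789/100 → (789/100, -47/4)
  seg 3: up by d4 = 7 → (789/100, -19/4)
  seg 4: up by d5 = 789/100 → (789/100, 157/50)
  seg 5: left by d6 = -47/4 → (491/25, 157/50)
  seg 6: right by d10 = -19/9 → (3944/225, 157/50)
  seg 7: right by d4 = 7 → (5519/225, 157/50)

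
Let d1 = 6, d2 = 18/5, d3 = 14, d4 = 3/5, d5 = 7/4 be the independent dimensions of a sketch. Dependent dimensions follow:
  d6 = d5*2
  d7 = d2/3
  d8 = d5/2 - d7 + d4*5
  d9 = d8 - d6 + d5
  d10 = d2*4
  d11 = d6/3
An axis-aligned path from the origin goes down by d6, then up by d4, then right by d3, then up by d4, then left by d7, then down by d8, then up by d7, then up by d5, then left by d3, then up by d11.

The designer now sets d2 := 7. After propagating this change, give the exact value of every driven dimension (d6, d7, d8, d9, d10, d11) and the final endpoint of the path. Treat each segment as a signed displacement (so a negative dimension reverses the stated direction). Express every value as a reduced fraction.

d6 = 7/2
d7 = 7/3
d8 = 37/24
d9 = -5/24
d10 = 28
d11 = 7/6
endpoint = (-7/3, 169/120)

Apply edit: d2 := 7
  d6 = d5*2 = 7/2
  d7 = d2/3 = 7/3
  d8 = d5/2 - d7 + d4*5 = 37/24
  d9 = d8 - d6 + d5 = -5/24
  d10 = d2*4 = 28
  d11 = d6/3 = 7/6
Walk from origin (0, 0):
  seg 1: down by d6 = 7/2 → (0, -7/2)
  seg 2: up by d4 = 3/5 → (0, -29/10)
  seg 3: right by d3 = 14 → (14, -29/10)
  seg 4: up by d4 = 3/5 → (14, -23/10)
  seg 5: left by d7 = 7/3 → (35/3, -23/10)
  seg 6: down by d8 = 37/24 → (35/3, -461/120)
  seg 7: up by d7 = 7/3 → (35/3, -181/120)
  seg 8: up by d5 = 7/4 → (35/3, 29/120)
  seg 9: left by d3 = 14 → (-7/3, 29/120)
  seg 10: up by d11 = 7/6 → (-7/3, 169/120)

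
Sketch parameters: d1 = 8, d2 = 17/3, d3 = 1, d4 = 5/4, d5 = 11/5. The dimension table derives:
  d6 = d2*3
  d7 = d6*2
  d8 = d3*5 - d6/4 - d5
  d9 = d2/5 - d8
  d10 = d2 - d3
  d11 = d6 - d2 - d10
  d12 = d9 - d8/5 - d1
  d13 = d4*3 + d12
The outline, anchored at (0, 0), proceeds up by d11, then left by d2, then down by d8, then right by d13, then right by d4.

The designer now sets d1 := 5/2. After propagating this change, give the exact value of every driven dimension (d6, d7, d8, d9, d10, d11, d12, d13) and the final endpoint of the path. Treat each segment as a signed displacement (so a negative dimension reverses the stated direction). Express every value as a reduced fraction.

Apply edit: d1 := 5/2
  d6 = d2*3 = 17
  d7 = d6*2 = 34
  d8 = d3*5 - d6/4 - d5 = -29/20
  d9 = d2/5 - d8 = 31/12
  d10 = d2 - d3 = 14/3
  d11 = d6 - d2 - d10 = 20/3
  d12 = d9 - d8/5 - d1 = 28/75
  d13 = d4*3 + d12 = 1237/300
Walk from origin (0, 0):
  seg 1: up by d11 = 20/3 → (0, 20/3)
  seg 2: left by d2 = 17/3 → (-17/3, 20/3)
  seg 3: down by d8 = -29/20 → (-17/3, 487/60)
  seg 4: right by d13 = 1237/300 → (-463/300, 487/60)
  seg 5: right by d4 = 5/4 → (-22/75, 487/60)

d6 = 17
d7 = 34
d8 = -29/20
d9 = 31/12
d10 = 14/3
d11 = 20/3
d12 = 28/75
d13 = 1237/300
endpoint = (-22/75, 487/60)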